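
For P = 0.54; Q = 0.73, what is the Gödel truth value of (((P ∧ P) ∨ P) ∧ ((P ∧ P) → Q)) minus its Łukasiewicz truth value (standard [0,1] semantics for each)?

Gödel evaluation:
  (P ∧ P) = min(0.54, 0.54) = 0.54
  ((P ∧ P) ∨ P) = max(0.54, 0.54) = 0.54
  (P ∧ P) = min(0.54, 0.54) = 0.54
  ((P ∧ P) → Q): 0.54 ≤ 0.73, so result = 1
  (((P ∧ P) ∨ P) ∧ ((P ∧ P) → Q)) = min(0.54, 1) = 0.54
  Gödel value = 0.54
Łukasiewicz evaluation:
  (P ∧ P) = min(0.54, 0.54) = 0.54
  ((P ∧ P) ∨ P) = max(0.54, 0.54) = 0.54
  (P ∧ P) = min(0.54, 0.54) = 0.54
  ((P ∧ P) → Q): min(1, 1 − 0.54 + 0.73) = 1
  (((P ∧ P) ∨ P) ∧ ((P ∧ P) → Q)) = min(0.54, 1) = 0.54
  Łukasiewicz value = 0.54
Difference: 0.54 − 0.54 = 0.00

0.00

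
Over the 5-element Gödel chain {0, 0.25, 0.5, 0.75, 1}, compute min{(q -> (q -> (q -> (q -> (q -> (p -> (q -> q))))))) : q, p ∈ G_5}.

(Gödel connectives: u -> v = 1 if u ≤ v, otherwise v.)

1.00

Every assignment gives 1. For instance at q = 0, p = 0:
  (q -> q): 0 ≤ 0, so result = 1
  (p -> (q -> q)): 0 ≤ 1, so result = 1
  (q -> (p -> (q -> q))): 0 ≤ 1, so result = 1
  (q -> (q -> (p -> (q -> q)))): 0 ≤ 1, so result = 1
  (q -> (q -> (q -> (p -> (q -> q))))): 0 ≤ 1, so result = 1
  (q -> (q -> (q -> (q -> (p -> (q -> q)))))): 0 ≤ 1, so result = 1
  (q -> (q -> (q -> (q -> (q -> (p -> (q -> q))))))): 0 ≤ 1, so result = 1
All 25 assignments give value 1 — the formula is a G_5-tautology.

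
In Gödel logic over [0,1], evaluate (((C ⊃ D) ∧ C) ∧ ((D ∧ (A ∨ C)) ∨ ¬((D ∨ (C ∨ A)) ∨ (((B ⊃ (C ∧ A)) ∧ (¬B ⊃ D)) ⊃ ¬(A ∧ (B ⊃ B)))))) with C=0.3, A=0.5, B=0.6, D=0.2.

(C ⊃ D): 0.3 > 0.2, so result = 0.2
((C ⊃ D) ∧ C) = min(0.2, 0.3) = 0.2
(A ∨ C) = max(0.5, 0.3) = 0.5
(D ∧ (A ∨ C)) = min(0.2, 0.5) = 0.2
(C ∨ A) = max(0.3, 0.5) = 0.5
(D ∨ (C ∨ A)) = max(0.2, 0.5) = 0.5
(C ∧ A) = min(0.3, 0.5) = 0.3
(B ⊃ (C ∧ A)): 0.6 > 0.3, so result = 0.3
¬B: Gödel ¬ of 0.6 = 0 (operand ≠ 0)
(¬B ⊃ D): 0 ≤ 0.2, so result = 1
((B ⊃ (C ∧ A)) ∧ (¬B ⊃ D)) = min(0.3, 1) = 0.3
(B ⊃ B): 0.6 ≤ 0.6, so result = 1
(A ∧ (B ⊃ B)) = min(0.5, 1) = 0.5
¬(A ∧ (B ⊃ B)): Gödel ¬ of 0.5 = 0 (operand ≠ 0)
(((B ⊃ (C ∧ A)) ∧ (¬B ⊃ D)) ⊃ ¬(A ∧ (B ⊃ B))): 0.3 > 0, so result = 0
((D ∨ (C ∨ A)) ∨ (((B ⊃ (C ∧ A)) ∧ (¬B ⊃ D)) ⊃ ¬(A ∧ (B ⊃ B)))) = max(0.5, 0) = 0.5
¬((D ∨ (C ∨ A)) ∨ (((B ⊃ (C ∧ A)) ∧ (¬B ⊃ D)) ⊃ ¬(A ∧ (B ⊃ B)))): Gödel ¬ of 0.5 = 0 (operand ≠ 0)
((D ∧ (A ∨ C)) ∨ ¬((D ∨ (C ∨ A)) ∨ (((B ⊃ (C ∧ A)) ∧ (¬B ⊃ D)) ⊃ ¬(A ∧ (B ⊃ B))))) = max(0.2, 0) = 0.2
(((C ⊃ D) ∧ C) ∧ ((D ∧ (A ∨ C)) ∨ ¬((D ∨ (C ∨ A)) ∨ (((B ⊃ (C ∧ A)) ∧ (¬B ⊃ D)) ⊃ ¬(A ∧ (B ⊃ B)))))) = min(0.2, 0.2) = 0.2

0.20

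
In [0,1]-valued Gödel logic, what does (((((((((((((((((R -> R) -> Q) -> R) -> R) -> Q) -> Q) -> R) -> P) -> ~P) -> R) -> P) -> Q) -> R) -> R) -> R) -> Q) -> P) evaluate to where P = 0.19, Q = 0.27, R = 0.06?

0.19

(R -> R): 0.06 ≤ 0.06, so result = 1
((R -> R) -> Q): 1 > 0.27, so result = 0.27
(((R -> R) -> Q) -> R): 0.27 > 0.06, so result = 0.06
((((R -> R) -> Q) -> R) -> R): 0.06 ≤ 0.06, so result = 1
(((((R -> R) -> Q) -> R) -> R) -> Q): 1 > 0.27, so result = 0.27
((((((R -> R) -> Q) -> R) -> R) -> Q) -> Q): 0.27 ≤ 0.27, so result = 1
(((((((R -> R) -> Q) -> R) -> R) -> Q) -> Q) -> R): 1 > 0.06, so result = 0.06
((((((((R -> R) -> Q) -> R) -> R) -> Q) -> Q) -> R) -> P): 0.06 ≤ 0.19, so result = 1
~P: Gödel ¬ of 0.19 = 0 (operand ≠ 0)
(((((((((R -> R) -> Q) -> R) -> R) -> Q) -> Q) -> R) -> P) -> ~P): 1 > 0, so result = 0
((((((((((R -> R) -> Q) -> R) -> R) -> Q) -> Q) -> R) -> P) -> ~P) -> R): 0 ≤ 0.06, so result = 1
(((((((((((R -> R) -> Q) -> R) -> R) -> Q) -> Q) -> R) -> P) -> ~P) -> R) -> P): 1 > 0.19, so result = 0.19
((((((((((((R -> R) -> Q) -> R) -> R) -> Q) -> Q) -> R) -> P) -> ~P) -> R) -> P) -> Q): 0.19 ≤ 0.27, so result = 1
(((((((((((((R -> R) -> Q) -> R) -> R) -> Q) -> Q) -> R) -> P) -> ~P) -> R) -> P) -> Q) -> R): 1 > 0.06, so result = 0.06
((((((((((((((R -> R) -> Q) -> R) -> R) -> Q) -> Q) -> R) -> P) -> ~P) -> R) -> P) -> Q) -> R) -> R): 0.06 ≤ 0.06, so result = 1
(((((((((((((((R -> R) -> Q) -> R) -> R) -> Q) -> Q) -> R) -> P) -> ~P) -> R) -> P) -> Q) -> R) -> R) -> R): 1 > 0.06, so result = 0.06
((((((((((((((((R -> R) -> Q) -> R) -> R) -> Q) -> Q) -> R) -> P) -> ~P) -> R) -> P) -> Q) -> R) -> R) -> R) -> Q): 0.06 ≤ 0.27, so result = 1
(((((((((((((((((R -> R) -> Q) -> R) -> R) -> Q) -> Q) -> R) -> P) -> ~P) -> R) -> P) -> Q) -> R) -> R) -> R) -> Q) -> P): 1 > 0.19, so result = 0.19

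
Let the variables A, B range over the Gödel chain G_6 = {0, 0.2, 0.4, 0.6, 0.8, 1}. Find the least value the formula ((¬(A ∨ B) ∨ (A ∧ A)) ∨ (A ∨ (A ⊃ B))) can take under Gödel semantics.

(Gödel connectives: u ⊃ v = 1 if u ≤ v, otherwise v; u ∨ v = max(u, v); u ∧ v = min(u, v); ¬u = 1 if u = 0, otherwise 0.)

The minimum is attained at A = 0.2, B = 0:
  (A ∨ B) = max(0.2, 0) = 0.2
  ¬(A ∨ B): Gödel ¬ of 0.2 = 0 (operand ≠ 0)
  (A ∧ A) = min(0.2, 0.2) = 0.2
  (¬(A ∨ B) ∨ (A ∧ A)) = max(0, 0.2) = 0.2
  (A ⊃ B): 0.2 > 0, so result = 0
  (A ∨ (A ⊃ B)) = max(0.2, 0) = 0.2
  ((¬(A ∨ B) ∨ (A ∧ A)) ∨ (A ∨ (A ⊃ B))) = max(0.2, 0.2) = 0.2
Checking all 36 assignments confirms none give a value below 0.20.

0.20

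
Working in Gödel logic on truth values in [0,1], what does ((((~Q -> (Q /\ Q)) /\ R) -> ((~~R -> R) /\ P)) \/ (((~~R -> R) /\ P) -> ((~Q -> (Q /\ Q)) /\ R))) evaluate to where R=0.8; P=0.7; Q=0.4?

1.00

~Q: Gödel ¬ of 0.4 = 0 (operand ≠ 0)
(Q /\ Q) = min(0.4, 0.4) = 0.4
(~Q -> (Q /\ Q)): 0 ≤ 0.4, so result = 1
((~Q -> (Q /\ Q)) /\ R) = min(1, 0.8) = 0.8
~R: Gödel ¬ of 0.8 = 0 (operand ≠ 0)
~~R: Gödel ¬ of 0 = 1 (operand is 0)
(~~R -> R): 1 > 0.8, so result = 0.8
((~~R -> R) /\ P) = min(0.8, 0.7) = 0.7
(((~Q -> (Q /\ Q)) /\ R) -> ((~~R -> R) /\ P)): 0.8 > 0.7, so result = 0.7
~R: Gödel ¬ of 0.8 = 0 (operand ≠ 0)
~~R: Gödel ¬ of 0 = 1 (operand is 0)
(~~R -> R): 1 > 0.8, so result = 0.8
((~~R -> R) /\ P) = min(0.8, 0.7) = 0.7
~Q: Gödel ¬ of 0.4 = 0 (operand ≠ 0)
(Q /\ Q) = min(0.4, 0.4) = 0.4
(~Q -> (Q /\ Q)): 0 ≤ 0.4, so result = 1
((~Q -> (Q /\ Q)) /\ R) = min(1, 0.8) = 0.8
(((~~R -> R) /\ P) -> ((~Q -> (Q /\ Q)) /\ R)): 0.7 ≤ 0.8, so result = 1
((((~Q -> (Q /\ Q)) /\ R) -> ((~~R -> R) /\ P)) \/ (((~~R -> R) /\ P) -> ((~Q -> (Q /\ Q)) /\ R))) = max(0.7, 1) = 1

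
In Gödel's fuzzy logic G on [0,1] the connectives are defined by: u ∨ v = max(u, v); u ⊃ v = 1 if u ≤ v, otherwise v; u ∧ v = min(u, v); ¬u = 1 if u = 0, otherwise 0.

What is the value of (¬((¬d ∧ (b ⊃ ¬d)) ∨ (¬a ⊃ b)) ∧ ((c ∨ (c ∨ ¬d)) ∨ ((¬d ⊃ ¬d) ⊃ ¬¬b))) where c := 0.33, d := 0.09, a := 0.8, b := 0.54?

0.00

¬d: Gödel ¬ of 0.09 = 0 (operand ≠ 0)
¬d: Gödel ¬ of 0.09 = 0 (operand ≠ 0)
(b ⊃ ¬d): 0.54 > 0, so result = 0
(¬d ∧ (b ⊃ ¬d)) = min(0, 0) = 0
¬a: Gödel ¬ of 0.8 = 0 (operand ≠ 0)
(¬a ⊃ b): 0 ≤ 0.54, so result = 1
((¬d ∧ (b ⊃ ¬d)) ∨ (¬a ⊃ b)) = max(0, 1) = 1
¬((¬d ∧ (b ⊃ ¬d)) ∨ (¬a ⊃ b)): Gödel ¬ of 1 = 0 (operand ≠ 0)
¬d: Gödel ¬ of 0.09 = 0 (operand ≠ 0)
(c ∨ ¬d) = max(0.33, 0) = 0.33
(c ∨ (c ∨ ¬d)) = max(0.33, 0.33) = 0.33
¬d: Gödel ¬ of 0.09 = 0 (operand ≠ 0)
¬d: Gödel ¬ of 0.09 = 0 (operand ≠ 0)
(¬d ⊃ ¬d): 0 ≤ 0, so result = 1
¬b: Gödel ¬ of 0.54 = 0 (operand ≠ 0)
¬¬b: Gödel ¬ of 0 = 1 (operand is 0)
((¬d ⊃ ¬d) ⊃ ¬¬b): 1 ≤ 1, so result = 1
((c ∨ (c ∨ ¬d)) ∨ ((¬d ⊃ ¬d) ⊃ ¬¬b)) = max(0.33, 1) = 1
(¬((¬d ∧ (b ⊃ ¬d)) ∨ (¬a ⊃ b)) ∧ ((c ∨ (c ∨ ¬d)) ∨ ((¬d ⊃ ¬d) ⊃ ¬¬b))) = min(0, 1) = 0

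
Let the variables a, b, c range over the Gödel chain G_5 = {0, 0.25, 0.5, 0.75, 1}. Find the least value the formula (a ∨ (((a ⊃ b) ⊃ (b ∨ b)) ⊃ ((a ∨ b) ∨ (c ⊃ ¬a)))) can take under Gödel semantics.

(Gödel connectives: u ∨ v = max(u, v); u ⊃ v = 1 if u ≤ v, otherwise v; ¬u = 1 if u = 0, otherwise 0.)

The minimum is attained at a = 0.25, b = 0, c = 0.25:
  (a ⊃ b): 0.25 > 0, so result = 0
  (b ∨ b) = max(0, 0) = 0
  ((a ⊃ b) ⊃ (b ∨ b)): 0 ≤ 0, so result = 1
  (a ∨ b) = max(0.25, 0) = 0.25
  ¬a: Gödel ¬ of 0.25 = 0 (operand ≠ 0)
  (c ⊃ ¬a): 0.25 > 0, so result = 0
  ((a ∨ b) ∨ (c ⊃ ¬a)) = max(0.25, 0) = 0.25
  (((a ⊃ b) ⊃ (b ∨ b)) ⊃ ((a ∨ b) ∨ (c ⊃ ¬a))): 1 > 0.25, so result = 0.25
  (a ∨ (((a ⊃ b) ⊃ (b ∨ b)) ⊃ ((a ∨ b) ∨ (c ⊃ ¬a)))) = max(0.25, 0.25) = 0.25
Checking all 125 assignments confirms none give a value below 0.25.

0.25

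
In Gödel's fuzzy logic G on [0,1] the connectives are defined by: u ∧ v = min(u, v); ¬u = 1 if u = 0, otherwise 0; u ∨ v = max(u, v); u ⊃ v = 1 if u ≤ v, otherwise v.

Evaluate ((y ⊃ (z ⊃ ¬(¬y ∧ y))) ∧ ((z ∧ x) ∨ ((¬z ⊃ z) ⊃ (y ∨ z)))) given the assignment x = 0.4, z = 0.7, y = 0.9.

0.90

¬y: Gödel ¬ of 0.9 = 0 (operand ≠ 0)
(¬y ∧ y) = min(0, 0.9) = 0
¬(¬y ∧ y): Gödel ¬ of 0 = 1 (operand is 0)
(z ⊃ ¬(¬y ∧ y)): 0.7 ≤ 1, so result = 1
(y ⊃ (z ⊃ ¬(¬y ∧ y))): 0.9 ≤ 1, so result = 1
(z ∧ x) = min(0.7, 0.4) = 0.4
¬z: Gödel ¬ of 0.7 = 0 (operand ≠ 0)
(¬z ⊃ z): 0 ≤ 0.7, so result = 1
(y ∨ z) = max(0.9, 0.7) = 0.9
((¬z ⊃ z) ⊃ (y ∨ z)): 1 > 0.9, so result = 0.9
((z ∧ x) ∨ ((¬z ⊃ z) ⊃ (y ∨ z))) = max(0.4, 0.9) = 0.9
((y ⊃ (z ⊃ ¬(¬y ∧ y))) ∧ ((z ∧ x) ∨ ((¬z ⊃ z) ⊃ (y ∨ z)))) = min(1, 0.9) = 0.9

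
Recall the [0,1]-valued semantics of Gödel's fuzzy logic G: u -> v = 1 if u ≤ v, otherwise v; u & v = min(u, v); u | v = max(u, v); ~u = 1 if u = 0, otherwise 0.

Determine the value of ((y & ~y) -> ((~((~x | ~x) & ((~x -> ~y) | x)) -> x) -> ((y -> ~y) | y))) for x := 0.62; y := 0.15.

1.00

~y: Gödel ¬ of 0.15 = 0 (operand ≠ 0)
(y & ~y) = min(0.15, 0) = 0
~x: Gödel ¬ of 0.62 = 0 (operand ≠ 0)
~x: Gödel ¬ of 0.62 = 0 (operand ≠ 0)
(~x | ~x) = max(0, 0) = 0
~x: Gödel ¬ of 0.62 = 0 (operand ≠ 0)
~y: Gödel ¬ of 0.15 = 0 (operand ≠ 0)
(~x -> ~y): 0 ≤ 0, so result = 1
((~x -> ~y) | x) = max(1, 0.62) = 1
((~x | ~x) & ((~x -> ~y) | x)) = min(0, 1) = 0
~((~x | ~x) & ((~x -> ~y) | x)): Gödel ¬ of 0 = 1 (operand is 0)
(~((~x | ~x) & ((~x -> ~y) | x)) -> x): 1 > 0.62, so result = 0.62
~y: Gödel ¬ of 0.15 = 0 (operand ≠ 0)
(y -> ~y): 0.15 > 0, so result = 0
((y -> ~y) | y) = max(0, 0.15) = 0.15
((~((~x | ~x) & ((~x -> ~y) | x)) -> x) -> ((y -> ~y) | y)): 0.62 > 0.15, so result = 0.15
((y & ~y) -> ((~((~x | ~x) & ((~x -> ~y) | x)) -> x) -> ((y -> ~y) | y))): 0 ≤ 0.15, so result = 1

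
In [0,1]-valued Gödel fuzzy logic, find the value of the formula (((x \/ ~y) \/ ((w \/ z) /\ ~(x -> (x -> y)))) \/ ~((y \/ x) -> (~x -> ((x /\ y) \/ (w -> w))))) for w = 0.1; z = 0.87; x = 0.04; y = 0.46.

~y: Gödel ¬ of 0.46 = 0 (operand ≠ 0)
(x \/ ~y) = max(0.04, 0) = 0.04
(w \/ z) = max(0.1, 0.87) = 0.87
(x -> y): 0.04 ≤ 0.46, so result = 1
(x -> (x -> y)): 0.04 ≤ 1, so result = 1
~(x -> (x -> y)): Gödel ¬ of 1 = 0 (operand ≠ 0)
((w \/ z) /\ ~(x -> (x -> y))) = min(0.87, 0) = 0
((x \/ ~y) \/ ((w \/ z) /\ ~(x -> (x -> y)))) = max(0.04, 0) = 0.04
(y \/ x) = max(0.46, 0.04) = 0.46
~x: Gödel ¬ of 0.04 = 0 (operand ≠ 0)
(x /\ y) = min(0.04, 0.46) = 0.04
(w -> w): 0.1 ≤ 0.1, so result = 1
((x /\ y) \/ (w -> w)) = max(0.04, 1) = 1
(~x -> ((x /\ y) \/ (w -> w))): 0 ≤ 1, so result = 1
((y \/ x) -> (~x -> ((x /\ y) \/ (w -> w)))): 0.46 ≤ 1, so result = 1
~((y \/ x) -> (~x -> ((x /\ y) \/ (w -> w)))): Gödel ¬ of 1 = 0 (operand ≠ 0)
(((x \/ ~y) \/ ((w \/ z) /\ ~(x -> (x -> y)))) \/ ~((y \/ x) -> (~x -> ((x /\ y) \/ (w -> w))))) = max(0.04, 0) = 0.04

0.04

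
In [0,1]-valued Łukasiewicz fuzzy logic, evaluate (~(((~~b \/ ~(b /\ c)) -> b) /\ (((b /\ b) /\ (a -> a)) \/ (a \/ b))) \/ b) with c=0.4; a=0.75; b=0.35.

~b: Łukasiewicz ¬ gives 1 − 0.35 = 0.65
~~b: Łukasiewicz ¬ gives 1 − 0.65 = 0.35
(b /\ c) = min(0.35, 0.4) = 0.35
~(b /\ c): Łukasiewicz ¬ gives 1 − 0.35 = 0.65
(~~b \/ ~(b /\ c)) = max(0.35, 0.65) = 0.65
((~~b \/ ~(b /\ c)) -> b): min(1, 1 − 0.65 + 0.35) = 0.7
(b /\ b) = min(0.35, 0.35) = 0.35
(a -> a): min(1, 1 − 0.75 + 0.75) = 1
((b /\ b) /\ (a -> a)) = min(0.35, 1) = 0.35
(a \/ b) = max(0.75, 0.35) = 0.75
(((b /\ b) /\ (a -> a)) \/ (a \/ b)) = max(0.35, 0.75) = 0.75
(((~~b \/ ~(b /\ c)) -> b) /\ (((b /\ b) /\ (a -> a)) \/ (a \/ b))) = min(0.7, 0.75) = 0.7
~(((~~b \/ ~(b /\ c)) -> b) /\ (((b /\ b) /\ (a -> a)) \/ (a \/ b))): Łukasiewicz ¬ gives 1 − 0.7 = 0.3
(~(((~~b \/ ~(b /\ c)) -> b) /\ (((b /\ b) /\ (a -> a)) \/ (a \/ b))) \/ b) = max(0.3, 0.35) = 0.35

0.35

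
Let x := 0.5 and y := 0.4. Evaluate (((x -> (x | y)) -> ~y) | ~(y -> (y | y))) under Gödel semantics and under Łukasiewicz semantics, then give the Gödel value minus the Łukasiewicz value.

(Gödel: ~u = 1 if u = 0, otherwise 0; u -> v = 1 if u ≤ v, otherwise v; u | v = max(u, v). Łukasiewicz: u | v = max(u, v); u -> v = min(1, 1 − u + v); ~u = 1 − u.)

Gödel evaluation:
  (x | y) = max(0.5, 0.4) = 0.5
  (x -> (x | y)): 0.5 ≤ 0.5, so result = 1
  ~y: Gödel ¬ of 0.4 = 0 (operand ≠ 0)
  ((x -> (x | y)) -> ~y): 1 > 0, so result = 0
  (y | y) = max(0.4, 0.4) = 0.4
  (y -> (y | y)): 0.4 ≤ 0.4, so result = 1
  ~(y -> (y | y)): Gödel ¬ of 1 = 0 (operand ≠ 0)
  (((x -> (x | y)) -> ~y) | ~(y -> (y | y))) = max(0, 0) = 0
  Gödel value = 0
Łukasiewicz evaluation:
  (x | y) = max(0.5, 0.4) = 0.5
  (x -> (x | y)): min(1, 1 − 0.5 + 0.5) = 1
  ~y: Łukasiewicz ¬ gives 1 − 0.4 = 0.6
  ((x -> (x | y)) -> ~y): min(1, 1 − 1 + 0.6) = 0.6
  (y | y) = max(0.4, 0.4) = 0.4
  (y -> (y | y)): min(1, 1 − 0.4 + 0.4) = 1
  ~(y -> (y | y)): Łukasiewicz ¬ gives 1 − 1 = 0
  (((x -> (x | y)) -> ~y) | ~(y -> (y | y))) = max(0.6, 0) = 0.6
  Łukasiewicz value = 0.6
Difference: 0 − 0.6 = -0.60

-0.60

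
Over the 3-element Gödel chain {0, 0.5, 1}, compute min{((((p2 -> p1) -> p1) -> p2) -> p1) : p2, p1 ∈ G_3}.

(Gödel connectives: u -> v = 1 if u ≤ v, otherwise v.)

0.00

The minimum is attained at p2 = 0, p1 = 0:
  (p2 -> p1): 0 ≤ 0, so result = 1
  ((p2 -> p1) -> p1): 1 > 0, so result = 0
  (((p2 -> p1) -> p1) -> p2): 0 ≤ 0, so result = 1
  ((((p2 -> p1) -> p1) -> p2) -> p1): 1 > 0, so result = 0
Checking all 9 assignments confirms none give a value below 0.00.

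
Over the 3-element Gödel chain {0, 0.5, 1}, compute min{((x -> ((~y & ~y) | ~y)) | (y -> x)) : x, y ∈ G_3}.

0.50

The minimum is attained at x = 0.5, y = 1:
  ~y: Gödel ¬ of 1 = 0 (operand ≠ 0)
  ~y: Gödel ¬ of 1 = 0 (operand ≠ 0)
  (~y & ~y) = min(0, 0) = 0
  ~y: Gödel ¬ of 1 = 0 (operand ≠ 0)
  ((~y & ~y) | ~y) = max(0, 0) = 0
  (x -> ((~y & ~y) | ~y)): 0.5 > 0, so result = 0
  (y -> x): 1 > 0.5, so result = 0.5
  ((x -> ((~y & ~y) | ~y)) | (y -> x)) = max(0, 0.5) = 0.5
Checking all 9 assignments confirms none give a value below 0.50.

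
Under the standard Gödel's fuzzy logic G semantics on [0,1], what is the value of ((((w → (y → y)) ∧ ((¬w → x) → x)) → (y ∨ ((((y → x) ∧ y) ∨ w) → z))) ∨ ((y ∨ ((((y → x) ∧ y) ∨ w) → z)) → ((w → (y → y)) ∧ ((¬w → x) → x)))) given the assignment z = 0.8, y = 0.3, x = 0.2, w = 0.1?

1.00

(y → y): 0.3 ≤ 0.3, so result = 1
(w → (y → y)): 0.1 ≤ 1, so result = 1
¬w: Gödel ¬ of 0.1 = 0 (operand ≠ 0)
(¬w → x): 0 ≤ 0.2, so result = 1
((¬w → x) → x): 1 > 0.2, so result = 0.2
((w → (y → y)) ∧ ((¬w → x) → x)) = min(1, 0.2) = 0.2
(y → x): 0.3 > 0.2, so result = 0.2
((y → x) ∧ y) = min(0.2, 0.3) = 0.2
(((y → x) ∧ y) ∨ w) = max(0.2, 0.1) = 0.2
((((y → x) ∧ y) ∨ w) → z): 0.2 ≤ 0.8, so result = 1
(y ∨ ((((y → x) ∧ y) ∨ w) → z)) = max(0.3, 1) = 1
(((w → (y → y)) ∧ ((¬w → x) → x)) → (y ∨ ((((y → x) ∧ y) ∨ w) → z))): 0.2 ≤ 1, so result = 1
(y → x): 0.3 > 0.2, so result = 0.2
((y → x) ∧ y) = min(0.2, 0.3) = 0.2
(((y → x) ∧ y) ∨ w) = max(0.2, 0.1) = 0.2
((((y → x) ∧ y) ∨ w) → z): 0.2 ≤ 0.8, so result = 1
(y ∨ ((((y → x) ∧ y) ∨ w) → z)) = max(0.3, 1) = 1
(y → y): 0.3 ≤ 0.3, so result = 1
(w → (y → y)): 0.1 ≤ 1, so result = 1
¬w: Gödel ¬ of 0.1 = 0 (operand ≠ 0)
(¬w → x): 0 ≤ 0.2, so result = 1
((¬w → x) → x): 1 > 0.2, so result = 0.2
((w → (y → y)) ∧ ((¬w → x) → x)) = min(1, 0.2) = 0.2
((y ∨ ((((y → x) ∧ y) ∨ w) → z)) → ((w → (y → y)) ∧ ((¬w → x) → x))): 1 > 0.2, so result = 0.2
((((w → (y → y)) ∧ ((¬w → x) → x)) → (y ∨ ((((y → x) ∧ y) ∨ w) → z))) ∨ ((y ∨ ((((y → x) ∧ y) ∨ w) → z)) → ((w → (y → y)) ∧ ((¬w → x) → x)))) = max(1, 0.2) = 1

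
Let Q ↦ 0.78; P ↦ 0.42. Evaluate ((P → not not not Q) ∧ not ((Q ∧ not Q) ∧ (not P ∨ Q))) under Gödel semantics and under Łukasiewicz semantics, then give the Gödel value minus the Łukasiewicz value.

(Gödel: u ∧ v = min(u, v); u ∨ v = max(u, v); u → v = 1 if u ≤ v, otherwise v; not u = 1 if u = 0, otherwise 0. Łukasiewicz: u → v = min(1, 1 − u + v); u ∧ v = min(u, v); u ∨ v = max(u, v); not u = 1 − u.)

Gödel evaluation:
  not Q: Gödel ¬ of 0.78 = 0 (operand ≠ 0)
  not not Q: Gödel ¬ of 0 = 1 (operand is 0)
  not not not Q: Gödel ¬ of 1 = 0 (operand ≠ 0)
  (P → not not not Q): 0.42 > 0, so result = 0
  not Q: Gödel ¬ of 0.78 = 0 (operand ≠ 0)
  (Q ∧ not Q) = min(0.78, 0) = 0
  not P: Gödel ¬ of 0.42 = 0 (operand ≠ 0)
  (not P ∨ Q) = max(0, 0.78) = 0.78
  ((Q ∧ not Q) ∧ (not P ∨ Q)) = min(0, 0.78) = 0
  not ((Q ∧ not Q) ∧ (not P ∨ Q)): Gödel ¬ of 0 = 1 (operand is 0)
  ((P → not not not Q) ∧ not ((Q ∧ not Q) ∧ (not P ∨ Q))) = min(0, 1) = 0
  Gödel value = 0
Łukasiewicz evaluation:
  not Q: Łukasiewicz ¬ gives 1 − 0.78 = 0.22
  not not Q: Łukasiewicz ¬ gives 1 − 0.22 = 0.78
  not not not Q: Łukasiewicz ¬ gives 1 − 0.78 = 0.22
  (P → not not not Q): min(1, 1 − 0.42 + 0.22) = 0.8
  not Q: Łukasiewicz ¬ gives 1 − 0.78 = 0.22
  (Q ∧ not Q) = min(0.78, 0.22) = 0.22
  not P: Łukasiewicz ¬ gives 1 − 0.42 = 0.58
  (not P ∨ Q) = max(0.58, 0.78) = 0.78
  ((Q ∧ not Q) ∧ (not P ∨ Q)) = min(0.22, 0.78) = 0.22
  not ((Q ∧ not Q) ∧ (not P ∨ Q)): Łukasiewicz ¬ gives 1 − 0.22 = 0.78
  ((P → not not not Q) ∧ not ((Q ∧ not Q) ∧ (not P ∨ Q))) = min(0.8, 0.78) = 0.78
  Łukasiewicz value = 0.78
Difference: 0 − 0.78 = -0.78

-0.78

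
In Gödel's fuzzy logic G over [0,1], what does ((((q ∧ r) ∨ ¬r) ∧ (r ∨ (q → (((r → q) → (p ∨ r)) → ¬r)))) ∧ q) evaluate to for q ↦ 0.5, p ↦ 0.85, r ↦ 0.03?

0.03

(q ∧ r) = min(0.5, 0.03) = 0.03
¬r: Gödel ¬ of 0.03 = 0 (operand ≠ 0)
((q ∧ r) ∨ ¬r) = max(0.03, 0) = 0.03
(r → q): 0.03 ≤ 0.5, so result = 1
(p ∨ r) = max(0.85, 0.03) = 0.85
((r → q) → (p ∨ r)): 1 > 0.85, so result = 0.85
¬r: Gödel ¬ of 0.03 = 0 (operand ≠ 0)
(((r → q) → (p ∨ r)) → ¬r): 0.85 > 0, so result = 0
(q → (((r → q) → (p ∨ r)) → ¬r)): 0.5 > 0, so result = 0
(r ∨ (q → (((r → q) → (p ∨ r)) → ¬r))) = max(0.03, 0) = 0.03
(((q ∧ r) ∨ ¬r) ∧ (r ∨ (q → (((r → q) → (p ∨ r)) → ¬r)))) = min(0.03, 0.03) = 0.03
((((q ∧ r) ∨ ¬r) ∧ (r ∨ (q → (((r → q) → (p ∨ r)) → ¬r)))) ∧ q) = min(0.03, 0.5) = 0.03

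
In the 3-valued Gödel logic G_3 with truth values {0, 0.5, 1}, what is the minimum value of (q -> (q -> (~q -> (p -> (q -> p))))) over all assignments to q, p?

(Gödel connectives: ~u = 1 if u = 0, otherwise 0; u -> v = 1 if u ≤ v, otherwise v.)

1.00

Every assignment gives 1. For instance at q = 0, p = 0:
  ~q: Gödel ¬ of 0 = 1 (operand is 0)
  (q -> p): 0 ≤ 0, so result = 1
  (p -> (q -> p)): 0 ≤ 1, so result = 1
  (~q -> (p -> (q -> p))): 1 ≤ 1, so result = 1
  (q -> (~q -> (p -> (q -> p)))): 0 ≤ 1, so result = 1
  (q -> (q -> (~q -> (p -> (q -> p))))): 0 ≤ 1, so result = 1
All 9 assignments give value 1 — the formula is a G_3-tautology.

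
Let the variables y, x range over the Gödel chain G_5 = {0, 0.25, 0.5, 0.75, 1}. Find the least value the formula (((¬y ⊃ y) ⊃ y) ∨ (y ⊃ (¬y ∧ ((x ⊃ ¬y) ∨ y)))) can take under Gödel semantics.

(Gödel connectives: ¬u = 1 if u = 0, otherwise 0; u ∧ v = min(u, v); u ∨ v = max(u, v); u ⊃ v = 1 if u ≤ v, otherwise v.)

0.25

The minimum is attained at y = 0.25, x = 0:
  ¬y: Gödel ¬ of 0.25 = 0 (operand ≠ 0)
  (¬y ⊃ y): 0 ≤ 0.25, so result = 1
  ((¬y ⊃ y) ⊃ y): 1 > 0.25, so result = 0.25
  ¬y: Gödel ¬ of 0.25 = 0 (operand ≠ 0)
  ¬y: Gödel ¬ of 0.25 = 0 (operand ≠ 0)
  (x ⊃ ¬y): 0 ≤ 0, so result = 1
  ((x ⊃ ¬y) ∨ y) = max(1, 0.25) = 1
  (¬y ∧ ((x ⊃ ¬y) ∨ y)) = min(0, 1) = 0
  (y ⊃ (¬y ∧ ((x ⊃ ¬y) ∨ y))): 0.25 > 0, so result = 0
  (((¬y ⊃ y) ⊃ y) ∨ (y ⊃ (¬y ∧ ((x ⊃ ¬y) ∨ y)))) = max(0.25, 0) = 0.25
Checking all 25 assignments confirms none give a value below 0.25.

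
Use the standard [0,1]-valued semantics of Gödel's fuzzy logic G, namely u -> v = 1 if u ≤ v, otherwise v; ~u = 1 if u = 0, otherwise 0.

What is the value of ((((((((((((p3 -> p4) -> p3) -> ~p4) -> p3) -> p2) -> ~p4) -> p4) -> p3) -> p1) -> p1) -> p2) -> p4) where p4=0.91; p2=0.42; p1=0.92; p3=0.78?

1.00

(p3 -> p4): 0.78 ≤ 0.91, so result = 1
((p3 -> p4) -> p3): 1 > 0.78, so result = 0.78
~p4: Gödel ¬ of 0.91 = 0 (operand ≠ 0)
(((p3 -> p4) -> p3) -> ~p4): 0.78 > 0, so result = 0
((((p3 -> p4) -> p3) -> ~p4) -> p3): 0 ≤ 0.78, so result = 1
(((((p3 -> p4) -> p3) -> ~p4) -> p3) -> p2): 1 > 0.42, so result = 0.42
~p4: Gödel ¬ of 0.91 = 0 (operand ≠ 0)
((((((p3 -> p4) -> p3) -> ~p4) -> p3) -> p2) -> ~p4): 0.42 > 0, so result = 0
(((((((p3 -> p4) -> p3) -> ~p4) -> p3) -> p2) -> ~p4) -> p4): 0 ≤ 0.91, so result = 1
((((((((p3 -> p4) -> p3) -> ~p4) -> p3) -> p2) -> ~p4) -> p4) -> p3): 1 > 0.78, so result = 0.78
(((((((((p3 -> p4) -> p3) -> ~p4) -> p3) -> p2) -> ~p4) -> p4) -> p3) -> p1): 0.78 ≤ 0.92, so result = 1
((((((((((p3 -> p4) -> p3) -> ~p4) -> p3) -> p2) -> ~p4) -> p4) -> p3) -> p1) -> p1): 1 > 0.92, so result = 0.92
(((((((((((p3 -> p4) -> p3) -> ~p4) -> p3) -> p2) -> ~p4) -> p4) -> p3) -> p1) -> p1) -> p2): 0.92 > 0.42, so result = 0.42
((((((((((((p3 -> p4) -> p3) -> ~p4) -> p3) -> p2) -> ~p4) -> p4) -> p3) -> p1) -> p1) -> p2) -> p4): 0.42 ≤ 0.91, so result = 1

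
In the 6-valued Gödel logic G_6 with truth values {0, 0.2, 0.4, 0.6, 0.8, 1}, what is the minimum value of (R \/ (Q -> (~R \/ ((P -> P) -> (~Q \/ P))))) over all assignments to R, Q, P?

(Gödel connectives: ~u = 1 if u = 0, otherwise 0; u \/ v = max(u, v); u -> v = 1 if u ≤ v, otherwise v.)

The minimum is attained at R = 0.2, Q = 0.2, P = 0:
  ~R: Gödel ¬ of 0.2 = 0 (operand ≠ 0)
  (P -> P): 0 ≤ 0, so result = 1
  ~Q: Gödel ¬ of 0.2 = 0 (operand ≠ 0)
  (~Q \/ P) = max(0, 0) = 0
  ((P -> P) -> (~Q \/ P)): 1 > 0, so result = 0
  (~R \/ ((P -> P) -> (~Q \/ P))) = max(0, 0) = 0
  (Q -> (~R \/ ((P -> P) -> (~Q \/ P)))): 0.2 > 0, so result = 0
  (R \/ (Q -> (~R \/ ((P -> P) -> (~Q \/ P))))) = max(0.2, 0) = 0.2
Checking all 216 assignments confirms none give a value below 0.20.

0.20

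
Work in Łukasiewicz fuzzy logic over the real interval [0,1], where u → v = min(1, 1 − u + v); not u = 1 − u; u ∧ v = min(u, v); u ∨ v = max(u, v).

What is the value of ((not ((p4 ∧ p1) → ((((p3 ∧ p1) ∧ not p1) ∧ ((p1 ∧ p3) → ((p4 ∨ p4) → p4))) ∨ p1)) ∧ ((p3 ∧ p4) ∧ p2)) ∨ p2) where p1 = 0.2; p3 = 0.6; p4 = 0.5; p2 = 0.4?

(p4 ∧ p1) = min(0.5, 0.2) = 0.2
(p3 ∧ p1) = min(0.6, 0.2) = 0.2
not p1: Łukasiewicz ¬ gives 1 − 0.2 = 0.8
((p3 ∧ p1) ∧ not p1) = min(0.2, 0.8) = 0.2
(p1 ∧ p3) = min(0.2, 0.6) = 0.2
(p4 ∨ p4) = max(0.5, 0.5) = 0.5
((p4 ∨ p4) → p4): min(1, 1 − 0.5 + 0.5) = 1
((p1 ∧ p3) → ((p4 ∨ p4) → p4)): min(1, 1 − 0.2 + 1) = 1
(((p3 ∧ p1) ∧ not p1) ∧ ((p1 ∧ p3) → ((p4 ∨ p4) → p4))) = min(0.2, 1) = 0.2
((((p3 ∧ p1) ∧ not p1) ∧ ((p1 ∧ p3) → ((p4 ∨ p4) → p4))) ∨ p1) = max(0.2, 0.2) = 0.2
((p4 ∧ p1) → ((((p3 ∧ p1) ∧ not p1) ∧ ((p1 ∧ p3) → ((p4 ∨ p4) → p4))) ∨ p1)): min(1, 1 − 0.2 + 0.2) = 1
not ((p4 ∧ p1) → ((((p3 ∧ p1) ∧ not p1) ∧ ((p1 ∧ p3) → ((p4 ∨ p4) → p4))) ∨ p1)): Łukasiewicz ¬ gives 1 − 1 = 0
(p3 ∧ p4) = min(0.6, 0.5) = 0.5
((p3 ∧ p4) ∧ p2) = min(0.5, 0.4) = 0.4
(not ((p4 ∧ p1) → ((((p3 ∧ p1) ∧ not p1) ∧ ((p1 ∧ p3) → ((p4 ∨ p4) → p4))) ∨ p1)) ∧ ((p3 ∧ p4) ∧ p2)) = min(0, 0.4) = 0
((not ((p4 ∧ p1) → ((((p3 ∧ p1) ∧ not p1) ∧ ((p1 ∧ p3) → ((p4 ∨ p4) → p4))) ∨ p1)) ∧ ((p3 ∧ p4) ∧ p2)) ∨ p2) = max(0, 0.4) = 0.4

0.40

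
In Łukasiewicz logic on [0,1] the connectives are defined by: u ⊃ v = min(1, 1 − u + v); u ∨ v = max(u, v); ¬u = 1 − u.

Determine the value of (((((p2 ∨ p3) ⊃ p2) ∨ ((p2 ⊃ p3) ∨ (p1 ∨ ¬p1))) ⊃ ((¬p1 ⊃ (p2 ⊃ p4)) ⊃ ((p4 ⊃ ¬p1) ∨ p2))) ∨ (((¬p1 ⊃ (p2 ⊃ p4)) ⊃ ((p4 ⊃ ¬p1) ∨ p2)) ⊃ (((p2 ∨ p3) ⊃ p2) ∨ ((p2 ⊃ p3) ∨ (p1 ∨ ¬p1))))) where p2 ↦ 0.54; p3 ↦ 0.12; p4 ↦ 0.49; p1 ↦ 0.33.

1.00

(p2 ∨ p3) = max(0.54, 0.12) = 0.54
((p2 ∨ p3) ⊃ p2): min(1, 1 − 0.54 + 0.54) = 1
(p2 ⊃ p3): min(1, 1 − 0.54 + 0.12) = 0.58
¬p1: Łukasiewicz ¬ gives 1 − 0.33 = 0.67
(p1 ∨ ¬p1) = max(0.33, 0.67) = 0.67
((p2 ⊃ p3) ∨ (p1 ∨ ¬p1)) = max(0.58, 0.67) = 0.67
(((p2 ∨ p3) ⊃ p2) ∨ ((p2 ⊃ p3) ∨ (p1 ∨ ¬p1))) = max(1, 0.67) = 1
¬p1: Łukasiewicz ¬ gives 1 − 0.33 = 0.67
(p2 ⊃ p4): min(1, 1 − 0.54 + 0.49) = 0.95
(¬p1 ⊃ (p2 ⊃ p4)): min(1, 1 − 0.67 + 0.95) = 1
¬p1: Łukasiewicz ¬ gives 1 − 0.33 = 0.67
(p4 ⊃ ¬p1): min(1, 1 − 0.49 + 0.67) = 1
((p4 ⊃ ¬p1) ∨ p2) = max(1, 0.54) = 1
((¬p1 ⊃ (p2 ⊃ p4)) ⊃ ((p4 ⊃ ¬p1) ∨ p2)): min(1, 1 − 1 + 1) = 1
((((p2 ∨ p3) ⊃ p2) ∨ ((p2 ⊃ p3) ∨ (p1 ∨ ¬p1))) ⊃ ((¬p1 ⊃ (p2 ⊃ p4)) ⊃ ((p4 ⊃ ¬p1) ∨ p2))): min(1, 1 − 1 + 1) = 1
¬p1: Łukasiewicz ¬ gives 1 − 0.33 = 0.67
(p2 ⊃ p4): min(1, 1 − 0.54 + 0.49) = 0.95
(¬p1 ⊃ (p2 ⊃ p4)): min(1, 1 − 0.67 + 0.95) = 1
¬p1: Łukasiewicz ¬ gives 1 − 0.33 = 0.67
(p4 ⊃ ¬p1): min(1, 1 − 0.49 + 0.67) = 1
((p4 ⊃ ¬p1) ∨ p2) = max(1, 0.54) = 1
((¬p1 ⊃ (p2 ⊃ p4)) ⊃ ((p4 ⊃ ¬p1) ∨ p2)): min(1, 1 − 1 + 1) = 1
(p2 ∨ p3) = max(0.54, 0.12) = 0.54
((p2 ∨ p3) ⊃ p2): min(1, 1 − 0.54 + 0.54) = 1
(p2 ⊃ p3): min(1, 1 − 0.54 + 0.12) = 0.58
¬p1: Łukasiewicz ¬ gives 1 − 0.33 = 0.67
(p1 ∨ ¬p1) = max(0.33, 0.67) = 0.67
((p2 ⊃ p3) ∨ (p1 ∨ ¬p1)) = max(0.58, 0.67) = 0.67
(((p2 ∨ p3) ⊃ p2) ∨ ((p2 ⊃ p3) ∨ (p1 ∨ ¬p1))) = max(1, 0.67) = 1
(((¬p1 ⊃ (p2 ⊃ p4)) ⊃ ((p4 ⊃ ¬p1) ∨ p2)) ⊃ (((p2 ∨ p3) ⊃ p2) ∨ ((p2 ⊃ p3) ∨ (p1 ∨ ¬p1)))): min(1, 1 − 1 + 1) = 1
(((((p2 ∨ p3) ⊃ p2) ∨ ((p2 ⊃ p3) ∨ (p1 ∨ ¬p1))) ⊃ ((¬p1 ⊃ (p2 ⊃ p4)) ⊃ ((p4 ⊃ ¬p1) ∨ p2))) ∨ (((¬p1 ⊃ (p2 ⊃ p4)) ⊃ ((p4 ⊃ ¬p1) ∨ p2)) ⊃ (((p2 ∨ p3) ⊃ p2) ∨ ((p2 ⊃ p3) ∨ (p1 ∨ ¬p1))))) = max(1, 1) = 1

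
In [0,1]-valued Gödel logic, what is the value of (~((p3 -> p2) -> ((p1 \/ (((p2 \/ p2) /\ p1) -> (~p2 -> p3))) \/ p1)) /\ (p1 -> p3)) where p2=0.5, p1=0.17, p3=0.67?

0.00

(p3 -> p2): 0.67 > 0.5, so result = 0.5
(p2 \/ p2) = max(0.5, 0.5) = 0.5
((p2 \/ p2) /\ p1) = min(0.5, 0.17) = 0.17
~p2: Gödel ¬ of 0.5 = 0 (operand ≠ 0)
(~p2 -> p3): 0 ≤ 0.67, so result = 1
(((p2 \/ p2) /\ p1) -> (~p2 -> p3)): 0.17 ≤ 1, so result = 1
(p1 \/ (((p2 \/ p2) /\ p1) -> (~p2 -> p3))) = max(0.17, 1) = 1
((p1 \/ (((p2 \/ p2) /\ p1) -> (~p2 -> p3))) \/ p1) = max(1, 0.17) = 1
((p3 -> p2) -> ((p1 \/ (((p2 \/ p2) /\ p1) -> (~p2 -> p3))) \/ p1)): 0.5 ≤ 1, so result = 1
~((p3 -> p2) -> ((p1 \/ (((p2 \/ p2) /\ p1) -> (~p2 -> p3))) \/ p1)): Gödel ¬ of 1 = 0 (operand ≠ 0)
(p1 -> p3): 0.17 ≤ 0.67, so result = 1
(~((p3 -> p2) -> ((p1 \/ (((p2 \/ p2) /\ p1) -> (~p2 -> p3))) \/ p1)) /\ (p1 -> p3)) = min(0, 1) = 0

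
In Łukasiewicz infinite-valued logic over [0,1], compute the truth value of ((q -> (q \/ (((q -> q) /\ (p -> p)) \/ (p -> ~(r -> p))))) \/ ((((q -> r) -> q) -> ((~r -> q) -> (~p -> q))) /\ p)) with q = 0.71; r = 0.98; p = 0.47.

(q -> q): min(1, 1 − 0.71 + 0.71) = 1
(p -> p): min(1, 1 − 0.47 + 0.47) = 1
((q -> q) /\ (p -> p)) = min(1, 1) = 1
(r -> p): min(1, 1 − 0.98 + 0.47) = 0.49
~(r -> p): Łukasiewicz ¬ gives 1 − 0.49 = 0.51
(p -> ~(r -> p)): min(1, 1 − 0.47 + 0.51) = 1
(((q -> q) /\ (p -> p)) \/ (p -> ~(r -> p))) = max(1, 1) = 1
(q \/ (((q -> q) /\ (p -> p)) \/ (p -> ~(r -> p)))) = max(0.71, 1) = 1
(q -> (q \/ (((q -> q) /\ (p -> p)) \/ (p -> ~(r -> p))))): min(1, 1 − 0.71 + 1) = 1
(q -> r): min(1, 1 − 0.71 + 0.98) = 1
((q -> r) -> q): min(1, 1 − 1 + 0.71) = 0.71
~r: Łukasiewicz ¬ gives 1 − 0.98 = 0.02
(~r -> q): min(1, 1 − 0.02 + 0.71) = 1
~p: Łukasiewicz ¬ gives 1 − 0.47 = 0.53
(~p -> q): min(1, 1 − 0.53 + 0.71) = 1
((~r -> q) -> (~p -> q)): min(1, 1 − 1 + 1) = 1
(((q -> r) -> q) -> ((~r -> q) -> (~p -> q))): min(1, 1 − 0.71 + 1) = 1
((((q -> r) -> q) -> ((~r -> q) -> (~p -> q))) /\ p) = min(1, 0.47) = 0.47
((q -> (q \/ (((q -> q) /\ (p -> p)) \/ (p -> ~(r -> p))))) \/ ((((q -> r) -> q) -> ((~r -> q) -> (~p -> q))) /\ p)) = max(1, 0.47) = 1

1.00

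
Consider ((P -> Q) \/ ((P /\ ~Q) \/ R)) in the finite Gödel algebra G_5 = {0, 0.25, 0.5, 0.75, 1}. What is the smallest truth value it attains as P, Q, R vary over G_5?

The minimum is attained at P = 0.25, Q = 0, R = 0:
  (P -> Q): 0.25 > 0, so result = 0
  ~Q: Gödel ¬ of 0 = 1 (operand is 0)
  (P /\ ~Q) = min(0.25, 1) = 0.25
  ((P /\ ~Q) \/ R) = max(0.25, 0) = 0.25
  ((P -> Q) \/ ((P /\ ~Q) \/ R)) = max(0, 0.25) = 0.25
Checking all 125 assignments confirms none give a value below 0.25.

0.25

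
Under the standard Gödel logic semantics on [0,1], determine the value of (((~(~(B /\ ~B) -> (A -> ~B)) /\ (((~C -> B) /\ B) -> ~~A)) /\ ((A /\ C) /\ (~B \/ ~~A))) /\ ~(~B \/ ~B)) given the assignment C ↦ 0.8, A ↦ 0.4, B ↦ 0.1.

0.40

~B: Gödel ¬ of 0.1 = 0 (operand ≠ 0)
(B /\ ~B) = min(0.1, 0) = 0
~(B /\ ~B): Gödel ¬ of 0 = 1 (operand is 0)
~B: Gödel ¬ of 0.1 = 0 (operand ≠ 0)
(A -> ~B): 0.4 > 0, so result = 0
(~(B /\ ~B) -> (A -> ~B)): 1 > 0, so result = 0
~(~(B /\ ~B) -> (A -> ~B)): Gödel ¬ of 0 = 1 (operand is 0)
~C: Gödel ¬ of 0.8 = 0 (operand ≠ 0)
(~C -> B): 0 ≤ 0.1, so result = 1
((~C -> B) /\ B) = min(1, 0.1) = 0.1
~A: Gödel ¬ of 0.4 = 0 (operand ≠ 0)
~~A: Gödel ¬ of 0 = 1 (operand is 0)
(((~C -> B) /\ B) -> ~~A): 0.1 ≤ 1, so result = 1
(~(~(B /\ ~B) -> (A -> ~B)) /\ (((~C -> B) /\ B) -> ~~A)) = min(1, 1) = 1
(A /\ C) = min(0.4, 0.8) = 0.4
~B: Gödel ¬ of 0.1 = 0 (operand ≠ 0)
~A: Gödel ¬ of 0.4 = 0 (operand ≠ 0)
~~A: Gödel ¬ of 0 = 1 (operand is 0)
(~B \/ ~~A) = max(0, 1) = 1
((A /\ C) /\ (~B \/ ~~A)) = min(0.4, 1) = 0.4
((~(~(B /\ ~B) -> (A -> ~B)) /\ (((~C -> B) /\ B) -> ~~A)) /\ ((A /\ C) /\ (~B \/ ~~A))) = min(1, 0.4) = 0.4
~B: Gödel ¬ of 0.1 = 0 (operand ≠ 0)
~B: Gödel ¬ of 0.1 = 0 (operand ≠ 0)
(~B \/ ~B) = max(0, 0) = 0
~(~B \/ ~B): Gödel ¬ of 0 = 1 (operand is 0)
(((~(~(B /\ ~B) -> (A -> ~B)) /\ (((~C -> B) /\ B) -> ~~A)) /\ ((A /\ C) /\ (~B \/ ~~A))) /\ ~(~B \/ ~B)) = min(0.4, 1) = 0.4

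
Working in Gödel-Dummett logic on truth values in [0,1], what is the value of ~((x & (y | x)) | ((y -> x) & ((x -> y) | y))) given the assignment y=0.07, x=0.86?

(y | x) = max(0.07, 0.86) = 0.86
(x & (y | x)) = min(0.86, 0.86) = 0.86
(y -> x): 0.07 ≤ 0.86, so result = 1
(x -> y): 0.86 > 0.07, so result = 0.07
((x -> y) | y) = max(0.07, 0.07) = 0.07
((y -> x) & ((x -> y) | y)) = min(1, 0.07) = 0.07
((x & (y | x)) | ((y -> x) & ((x -> y) | y))) = max(0.86, 0.07) = 0.86
~((x & (y | x)) | ((y -> x) & ((x -> y) | y))): Gödel ¬ of 0.86 = 0 (operand ≠ 0)

0.00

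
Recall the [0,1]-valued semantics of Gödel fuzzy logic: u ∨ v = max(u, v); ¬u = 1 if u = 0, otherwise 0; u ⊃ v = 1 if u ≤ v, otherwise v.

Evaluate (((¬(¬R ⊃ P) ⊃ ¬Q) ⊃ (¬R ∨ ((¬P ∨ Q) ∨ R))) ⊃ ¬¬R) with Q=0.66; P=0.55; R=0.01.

¬R: Gödel ¬ of 0.01 = 0 (operand ≠ 0)
(¬R ⊃ P): 0 ≤ 0.55, so result = 1
¬(¬R ⊃ P): Gödel ¬ of 1 = 0 (operand ≠ 0)
¬Q: Gödel ¬ of 0.66 = 0 (operand ≠ 0)
(¬(¬R ⊃ P) ⊃ ¬Q): 0 ≤ 0, so result = 1
¬R: Gödel ¬ of 0.01 = 0 (operand ≠ 0)
¬P: Gödel ¬ of 0.55 = 0 (operand ≠ 0)
(¬P ∨ Q) = max(0, 0.66) = 0.66
((¬P ∨ Q) ∨ R) = max(0.66, 0.01) = 0.66
(¬R ∨ ((¬P ∨ Q) ∨ R)) = max(0, 0.66) = 0.66
((¬(¬R ⊃ P) ⊃ ¬Q) ⊃ (¬R ∨ ((¬P ∨ Q) ∨ R))): 1 > 0.66, so result = 0.66
¬R: Gödel ¬ of 0.01 = 0 (operand ≠ 0)
¬¬R: Gödel ¬ of 0 = 1 (operand is 0)
(((¬(¬R ⊃ P) ⊃ ¬Q) ⊃ (¬R ∨ ((¬P ∨ Q) ∨ R))) ⊃ ¬¬R): 0.66 ≤ 1, so result = 1

1.00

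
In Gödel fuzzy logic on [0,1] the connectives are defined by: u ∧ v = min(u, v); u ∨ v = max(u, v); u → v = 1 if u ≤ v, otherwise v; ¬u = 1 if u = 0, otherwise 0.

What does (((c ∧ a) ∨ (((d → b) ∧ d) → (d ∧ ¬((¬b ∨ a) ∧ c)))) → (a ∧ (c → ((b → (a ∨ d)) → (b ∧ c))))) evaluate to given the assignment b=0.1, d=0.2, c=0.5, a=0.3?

0.10

(c ∧ a) = min(0.5, 0.3) = 0.3
(d → b): 0.2 > 0.1, so result = 0.1
((d → b) ∧ d) = min(0.1, 0.2) = 0.1
¬b: Gödel ¬ of 0.1 = 0 (operand ≠ 0)
(¬b ∨ a) = max(0, 0.3) = 0.3
((¬b ∨ a) ∧ c) = min(0.3, 0.5) = 0.3
¬((¬b ∨ a) ∧ c): Gödel ¬ of 0.3 = 0 (operand ≠ 0)
(d ∧ ¬((¬b ∨ a) ∧ c)) = min(0.2, 0) = 0
(((d → b) ∧ d) → (d ∧ ¬((¬b ∨ a) ∧ c))): 0.1 > 0, so result = 0
((c ∧ a) ∨ (((d → b) ∧ d) → (d ∧ ¬((¬b ∨ a) ∧ c)))) = max(0.3, 0) = 0.3
(a ∨ d) = max(0.3, 0.2) = 0.3
(b → (a ∨ d)): 0.1 ≤ 0.3, so result = 1
(b ∧ c) = min(0.1, 0.5) = 0.1
((b → (a ∨ d)) → (b ∧ c)): 1 > 0.1, so result = 0.1
(c → ((b → (a ∨ d)) → (b ∧ c))): 0.5 > 0.1, so result = 0.1
(a ∧ (c → ((b → (a ∨ d)) → (b ∧ c)))) = min(0.3, 0.1) = 0.1
(((c ∧ a) ∨ (((d → b) ∧ d) → (d ∧ ¬((¬b ∨ a) ∧ c)))) → (a ∧ (c → ((b → (a ∨ d)) → (b ∧ c))))): 0.3 > 0.1, so result = 0.1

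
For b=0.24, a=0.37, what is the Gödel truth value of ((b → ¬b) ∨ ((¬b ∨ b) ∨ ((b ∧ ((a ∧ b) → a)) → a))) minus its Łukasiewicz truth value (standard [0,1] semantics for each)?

Gödel evaluation:
  ¬b: Gödel ¬ of 0.24 = 0 (operand ≠ 0)
  (b → ¬b): 0.24 > 0, so result = 0
  ¬b: Gödel ¬ of 0.24 = 0 (operand ≠ 0)
  (¬b ∨ b) = max(0, 0.24) = 0.24
  (a ∧ b) = min(0.37, 0.24) = 0.24
  ((a ∧ b) → a): 0.24 ≤ 0.37, so result = 1
  (b ∧ ((a ∧ b) → a)) = min(0.24, 1) = 0.24
  ((b ∧ ((a ∧ b) → a)) → a): 0.24 ≤ 0.37, so result = 1
  ((¬b ∨ b) ∨ ((b ∧ ((a ∧ b) → a)) → a)) = max(0.24, 1) = 1
  ((b → ¬b) ∨ ((¬b ∨ b) ∨ ((b ∧ ((a ∧ b) → a)) → a))) = max(0, 1) = 1
  Gödel value = 1
Łukasiewicz evaluation:
  ¬b: Łukasiewicz ¬ gives 1 − 0.24 = 0.76
  (b → ¬b): min(1, 1 − 0.24 + 0.76) = 1
  ¬b: Łukasiewicz ¬ gives 1 − 0.24 = 0.76
  (¬b ∨ b) = max(0.76, 0.24) = 0.76
  (a ∧ b) = min(0.37, 0.24) = 0.24
  ((a ∧ b) → a): min(1, 1 − 0.24 + 0.37) = 1
  (b ∧ ((a ∧ b) → a)) = min(0.24, 1) = 0.24
  ((b ∧ ((a ∧ b) → a)) → a): min(1, 1 − 0.24 + 0.37) = 1
  ((¬b ∨ b) ∨ ((b ∧ ((a ∧ b) → a)) → a)) = max(0.76, 1) = 1
  ((b → ¬b) ∨ ((¬b ∨ b) ∨ ((b ∧ ((a ∧ b) → a)) → a))) = max(1, 1) = 1
  Łukasiewicz value = 1
Difference: 1 − 1 = 0.00

0.00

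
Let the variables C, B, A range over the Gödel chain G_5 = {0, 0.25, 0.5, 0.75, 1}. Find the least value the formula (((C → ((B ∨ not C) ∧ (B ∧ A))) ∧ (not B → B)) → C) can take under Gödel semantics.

The minimum is attained at C = 0, B = 0.25, A = 0:
  not C: Gödel ¬ of 0 = 1 (operand is 0)
  (B ∨ not C) = max(0.25, 1) = 1
  (B ∧ A) = min(0.25, 0) = 0
  ((B ∨ not C) ∧ (B ∧ A)) = min(1, 0) = 0
  (C → ((B ∨ not C) ∧ (B ∧ A))): 0 ≤ 0, so result = 1
  not B: Gödel ¬ of 0.25 = 0 (operand ≠ 0)
  (not B → B): 0 ≤ 0.25, so result = 1
  ((C → ((B ∨ not C) ∧ (B ∧ A))) ∧ (not B → B)) = min(1, 1) = 1
  (((C → ((B ∨ not C) ∧ (B ∧ A))) ∧ (not B → B)) → C): 1 > 0, so result = 0
Checking all 125 assignments confirms none give a value below 0.00.

0.00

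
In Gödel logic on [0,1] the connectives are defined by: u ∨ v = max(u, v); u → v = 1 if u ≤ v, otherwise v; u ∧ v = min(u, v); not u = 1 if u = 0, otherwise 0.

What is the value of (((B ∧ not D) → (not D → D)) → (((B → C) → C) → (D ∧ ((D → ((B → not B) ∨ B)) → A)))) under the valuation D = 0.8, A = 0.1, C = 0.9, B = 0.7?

0.10

not D: Gödel ¬ of 0.8 = 0 (operand ≠ 0)
(B ∧ not D) = min(0.7, 0) = 0
not D: Gödel ¬ of 0.8 = 0 (operand ≠ 0)
(not D → D): 0 ≤ 0.8, so result = 1
((B ∧ not D) → (not D → D)): 0 ≤ 1, so result = 1
(B → C): 0.7 ≤ 0.9, so result = 1
((B → C) → C): 1 > 0.9, so result = 0.9
not B: Gödel ¬ of 0.7 = 0 (operand ≠ 0)
(B → not B): 0.7 > 0, so result = 0
((B → not B) ∨ B) = max(0, 0.7) = 0.7
(D → ((B → not B) ∨ B)): 0.8 > 0.7, so result = 0.7
((D → ((B → not B) ∨ B)) → A): 0.7 > 0.1, so result = 0.1
(D ∧ ((D → ((B → not B) ∨ B)) → A)) = min(0.8, 0.1) = 0.1
(((B → C) → C) → (D ∧ ((D → ((B → not B) ∨ B)) → A))): 0.9 > 0.1, so result = 0.1
(((B ∧ not D) → (not D → D)) → (((B → C) → C) → (D ∧ ((D → ((B → not B) ∨ B)) → A)))): 1 > 0.1, so result = 0.1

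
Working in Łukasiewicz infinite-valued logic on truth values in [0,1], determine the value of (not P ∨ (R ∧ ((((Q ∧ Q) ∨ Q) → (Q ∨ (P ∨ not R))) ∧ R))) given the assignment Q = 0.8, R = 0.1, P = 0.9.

0.10

not P: Łukasiewicz ¬ gives 1 − 0.9 = 0.1
(Q ∧ Q) = min(0.8, 0.8) = 0.8
((Q ∧ Q) ∨ Q) = max(0.8, 0.8) = 0.8
not R: Łukasiewicz ¬ gives 1 − 0.1 = 0.9
(P ∨ not R) = max(0.9, 0.9) = 0.9
(Q ∨ (P ∨ not R)) = max(0.8, 0.9) = 0.9
(((Q ∧ Q) ∨ Q) → (Q ∨ (P ∨ not R))): min(1, 1 − 0.8 + 0.9) = 1
((((Q ∧ Q) ∨ Q) → (Q ∨ (P ∨ not R))) ∧ R) = min(1, 0.1) = 0.1
(R ∧ ((((Q ∧ Q) ∨ Q) → (Q ∨ (P ∨ not R))) ∧ R)) = min(0.1, 0.1) = 0.1
(not P ∨ (R ∧ ((((Q ∧ Q) ∨ Q) → (Q ∨ (P ∨ not R))) ∧ R))) = max(0.1, 0.1) = 0.1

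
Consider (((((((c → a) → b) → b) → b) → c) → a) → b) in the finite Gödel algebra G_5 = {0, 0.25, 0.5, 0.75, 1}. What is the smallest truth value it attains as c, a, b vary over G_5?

The minimum is attained at c = 0, a = 0.25, b = 0:
  (c → a): 0 ≤ 0.25, so result = 1
  ((c → a) → b): 1 > 0, so result = 0
  (((c → a) → b) → b): 0 ≤ 0, so result = 1
  ((((c → a) → b) → b) → b): 1 > 0, so result = 0
  (((((c → a) → b) → b) → b) → c): 0 ≤ 0, so result = 1
  ((((((c → a) → b) → b) → b) → c) → a): 1 > 0.25, so result = 0.25
  (((((((c → a) → b) → b) → b) → c) → a) → b): 0.25 > 0, so result = 0
Checking all 125 assignments confirms none give a value below 0.00.

0.00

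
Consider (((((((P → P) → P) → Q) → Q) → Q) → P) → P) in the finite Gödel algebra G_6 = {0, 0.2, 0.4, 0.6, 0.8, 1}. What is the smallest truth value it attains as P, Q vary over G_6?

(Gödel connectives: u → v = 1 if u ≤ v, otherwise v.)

The minimum is attained at P = 0.2, Q = 0:
  (P → P): 0.2 ≤ 0.2, so result = 1
  ((P → P) → P): 1 > 0.2, so result = 0.2
  (((P → P) → P) → Q): 0.2 > 0, so result = 0
  ((((P → P) → P) → Q) → Q): 0 ≤ 0, so result = 1
  (((((P → P) → P) → Q) → Q) → Q): 1 > 0, so result = 0
  ((((((P → P) → P) → Q) → Q) → Q) → P): 0 ≤ 0.2, so result = 1
  (((((((P → P) → P) → Q) → Q) → Q) → P) → P): 1 > 0.2, so result = 0.2
Checking all 36 assignments confirms none give a value below 0.20.

0.20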